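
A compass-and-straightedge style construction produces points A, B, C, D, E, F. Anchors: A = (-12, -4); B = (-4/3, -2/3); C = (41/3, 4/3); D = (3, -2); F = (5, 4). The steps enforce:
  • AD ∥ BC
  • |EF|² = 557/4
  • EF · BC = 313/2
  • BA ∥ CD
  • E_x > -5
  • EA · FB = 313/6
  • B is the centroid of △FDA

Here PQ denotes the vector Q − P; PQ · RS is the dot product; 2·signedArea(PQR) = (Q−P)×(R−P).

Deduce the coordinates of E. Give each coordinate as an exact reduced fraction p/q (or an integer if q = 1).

1. E_x = -9/2  [EA · FB = 313/6 ∩ EF · BC = 313/2]
2. E_y = -3  [EA · FB = 313/6 ∩ EF · BC = 313/2]
   → E = (-9/2, -3)

E = (-9/2, -3)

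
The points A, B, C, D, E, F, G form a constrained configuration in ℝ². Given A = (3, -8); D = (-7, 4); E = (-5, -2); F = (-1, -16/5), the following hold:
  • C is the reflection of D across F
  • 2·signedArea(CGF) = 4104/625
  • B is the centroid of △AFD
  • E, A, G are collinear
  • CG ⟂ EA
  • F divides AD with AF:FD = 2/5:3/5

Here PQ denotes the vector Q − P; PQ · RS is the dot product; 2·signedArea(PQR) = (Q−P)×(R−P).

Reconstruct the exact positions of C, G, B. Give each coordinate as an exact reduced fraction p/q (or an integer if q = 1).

B = (-5/3, -12/5)
C = (5, -52/5)
G = (679/125, -1228/125)

1. C_x = 5  [C is the reflection of D across F]
2. C_y = -52/5  [C is the reflection of D across F]
   → C = (5, -52/5)
3. G_x = 679/125  [E, A, G are collinear ∩ CG ⟂ EA]
4. G_y = -1228/125  [E, A, G are collinear ∩ CG ⟂ EA]
   → G = (679/125, -1228/125)
5. B_x = -5/3  [B is the centroid of △AFD]
6. B_y = -12/5  [B is the centroid of △AFD]
   → B = (-5/3, -12/5)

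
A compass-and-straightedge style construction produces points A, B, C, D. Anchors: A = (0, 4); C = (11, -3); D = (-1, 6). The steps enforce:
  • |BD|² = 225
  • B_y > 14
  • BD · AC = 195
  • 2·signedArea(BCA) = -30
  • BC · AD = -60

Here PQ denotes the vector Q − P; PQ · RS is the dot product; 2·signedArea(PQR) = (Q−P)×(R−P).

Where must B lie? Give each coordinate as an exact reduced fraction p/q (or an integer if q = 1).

B = (-13, 15)

1. B_x = -13  [2·signedArea(BCA) = -30 ∩ BC · AD = -60]
2. B_y = 15  [2·signedArea(BCA) = -30 ∩ BC · AD = -60]
   → B = (-13, 15)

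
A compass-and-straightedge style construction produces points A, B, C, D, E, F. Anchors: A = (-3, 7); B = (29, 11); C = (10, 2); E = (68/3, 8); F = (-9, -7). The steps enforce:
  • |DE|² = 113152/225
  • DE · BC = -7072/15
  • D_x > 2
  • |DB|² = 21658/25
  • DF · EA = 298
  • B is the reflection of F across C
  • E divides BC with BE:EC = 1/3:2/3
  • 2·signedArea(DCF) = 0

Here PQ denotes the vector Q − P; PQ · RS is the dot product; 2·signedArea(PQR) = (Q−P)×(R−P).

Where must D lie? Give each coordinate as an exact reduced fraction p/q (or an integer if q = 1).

1. D_x = 12/5  [2·signedArea(DCF) = 0 ∩ DE · BC = -7072/15]
2. D_y = -8/5  [2·signedArea(DCF) = 0 ∩ DE · BC = -7072/15]
   → D = (12/5, -8/5)

D = (12/5, -8/5)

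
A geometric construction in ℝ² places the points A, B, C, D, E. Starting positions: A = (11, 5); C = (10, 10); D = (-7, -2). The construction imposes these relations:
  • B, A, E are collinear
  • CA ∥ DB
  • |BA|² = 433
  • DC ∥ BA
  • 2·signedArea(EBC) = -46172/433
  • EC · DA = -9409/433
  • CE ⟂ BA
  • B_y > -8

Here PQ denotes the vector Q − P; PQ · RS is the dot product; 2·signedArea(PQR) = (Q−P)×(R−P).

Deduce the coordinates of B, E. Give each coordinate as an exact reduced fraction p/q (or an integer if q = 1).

B = (-6, -7)
E = (5494/433, 2681/433)

1. B_x = -6  [DC ∥ BA ∩ CA ∥ DB]
2. B_y = -7  [DC ∥ BA ∩ CA ∥ DB]
   → B = (-6, -7)
3. E_x = 5494/433  [B, A, E are collinear ∩ CE ⟂ BA]
4. E_y = 2681/433  [B, A, E are collinear ∩ CE ⟂ BA]
   → E = (5494/433, 2681/433)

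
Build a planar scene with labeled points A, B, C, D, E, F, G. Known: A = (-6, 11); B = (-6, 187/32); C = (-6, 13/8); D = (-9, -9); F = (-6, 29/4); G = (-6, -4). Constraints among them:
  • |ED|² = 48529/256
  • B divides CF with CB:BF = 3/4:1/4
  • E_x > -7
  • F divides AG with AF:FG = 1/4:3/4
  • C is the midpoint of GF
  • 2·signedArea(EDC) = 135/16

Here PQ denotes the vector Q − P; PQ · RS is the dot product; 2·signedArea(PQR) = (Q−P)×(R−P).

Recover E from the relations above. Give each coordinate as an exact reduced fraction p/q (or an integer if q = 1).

1. E_x = -6  [line -85/8·x + 3·y + -1233/16 = 0 ∩ |ED|² = 48529/256]
2. E_y = 71/16  [line -85/8·x + 3·y + -1233/16 = 0 ∩ |ED|² = 48529/256]
   → E = (-6, 71/16)

E = (-6, 71/16)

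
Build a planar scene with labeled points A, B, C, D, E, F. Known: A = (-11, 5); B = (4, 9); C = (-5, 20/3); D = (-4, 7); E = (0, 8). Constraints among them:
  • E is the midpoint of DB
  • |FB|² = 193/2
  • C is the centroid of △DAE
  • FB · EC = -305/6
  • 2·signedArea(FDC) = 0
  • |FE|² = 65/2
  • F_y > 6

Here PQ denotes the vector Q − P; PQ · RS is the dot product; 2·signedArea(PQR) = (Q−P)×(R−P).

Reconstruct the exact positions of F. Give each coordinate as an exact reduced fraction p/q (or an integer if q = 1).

F = (-11/2, 13/2)

1. F_x = -11/2  [2·signedArea(FDC) = 0 ∩ FB · EC = -305/6]
2. F_y = 13/2  [2·signedArea(FDC) = 0 ∩ FB · EC = -305/6]
   → F = (-11/2, 13/2)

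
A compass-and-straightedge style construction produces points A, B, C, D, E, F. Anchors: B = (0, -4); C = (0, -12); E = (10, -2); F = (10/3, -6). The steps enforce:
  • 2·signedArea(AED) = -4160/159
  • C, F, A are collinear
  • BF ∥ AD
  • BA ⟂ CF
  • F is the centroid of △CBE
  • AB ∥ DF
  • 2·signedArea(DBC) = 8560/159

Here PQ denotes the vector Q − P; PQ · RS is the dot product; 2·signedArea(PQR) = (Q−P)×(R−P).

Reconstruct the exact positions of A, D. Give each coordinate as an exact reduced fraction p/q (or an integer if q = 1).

1. A_x = 180/53  [C, F, A are collinear ∩ BA ⟂ CF]
2. A_y = -312/53  [C, F, A are collinear ∩ BA ⟂ CF]
   → A = (180/53, -312/53)
3. D_x = 1070/159  [AB ∥ DF ∩ BF ∥ AD]
4. D_y = -418/53  [AB ∥ DF ∩ BF ∥ AD]
   → D = (1070/159, -418/53)

A = (180/53, -312/53)
D = (1070/159, -418/53)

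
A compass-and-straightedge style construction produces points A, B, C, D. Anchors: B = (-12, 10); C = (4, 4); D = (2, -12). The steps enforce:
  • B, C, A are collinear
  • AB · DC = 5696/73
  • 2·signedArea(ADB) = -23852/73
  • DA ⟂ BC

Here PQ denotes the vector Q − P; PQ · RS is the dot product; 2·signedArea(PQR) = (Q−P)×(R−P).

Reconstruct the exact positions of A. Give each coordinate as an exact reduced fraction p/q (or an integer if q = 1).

A = (548/73, 196/73)

1. A_x = 548/73  [B, C, A are collinear ∩ DA ⟂ BC]
2. A_y = 196/73  [B, C, A are collinear ∩ DA ⟂ BC]
   → A = (548/73, 196/73)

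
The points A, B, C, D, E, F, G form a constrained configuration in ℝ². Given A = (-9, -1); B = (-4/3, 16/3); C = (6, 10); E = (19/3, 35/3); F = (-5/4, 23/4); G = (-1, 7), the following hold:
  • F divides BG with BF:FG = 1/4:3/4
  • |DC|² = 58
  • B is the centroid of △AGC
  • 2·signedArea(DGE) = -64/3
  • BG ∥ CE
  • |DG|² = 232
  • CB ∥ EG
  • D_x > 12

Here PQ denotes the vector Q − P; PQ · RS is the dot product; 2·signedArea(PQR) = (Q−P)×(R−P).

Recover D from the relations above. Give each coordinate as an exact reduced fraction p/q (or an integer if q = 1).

D = (13, 13)

1. D_x = 13  [line -14/3·x + 22/3·y + -104/3 = 0 ∩ |DG|² = 232]
2. D_y = 13  [line -14/3·x + 22/3·y + -104/3 = 0 ∩ |DG|² = 232]
   → D = (13, 13)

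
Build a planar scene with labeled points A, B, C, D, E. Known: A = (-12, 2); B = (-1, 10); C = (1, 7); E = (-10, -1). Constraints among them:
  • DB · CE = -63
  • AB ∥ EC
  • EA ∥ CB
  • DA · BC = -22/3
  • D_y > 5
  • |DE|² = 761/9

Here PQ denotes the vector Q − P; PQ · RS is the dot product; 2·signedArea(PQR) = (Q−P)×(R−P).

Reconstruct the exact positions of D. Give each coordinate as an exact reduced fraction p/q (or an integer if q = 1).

1. D_x = -10/3  [DA · BC = -22/3 ∩ DB · CE = -63]
2. D_y = 16/3  [DA · BC = -22/3 ∩ DB · CE = -63]
   → D = (-10/3, 16/3)

D = (-10/3, 16/3)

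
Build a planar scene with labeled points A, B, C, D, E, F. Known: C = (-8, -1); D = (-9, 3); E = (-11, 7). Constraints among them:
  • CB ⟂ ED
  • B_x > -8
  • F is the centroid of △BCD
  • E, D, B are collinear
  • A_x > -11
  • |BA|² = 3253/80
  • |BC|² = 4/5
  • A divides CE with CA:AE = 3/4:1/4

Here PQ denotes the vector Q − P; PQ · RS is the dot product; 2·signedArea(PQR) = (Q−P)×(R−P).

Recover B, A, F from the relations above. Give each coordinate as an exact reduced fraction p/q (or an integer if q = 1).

A = (-41/4, 5)
B = (-36/5, -3/5)
F = (-121/15, 7/15)

1. B_x = -36/5  [E, D, B are collinear ∩ CB ⟂ ED]
2. B_y = -3/5  [E, D, B are collinear ∩ CB ⟂ ED]
   → B = (-36/5, -3/5)
3. A_x = -41/4  [A divides CE with CA:AE = 3/4:1/4]
4. A_y = 5  [A divides CE with CA:AE = 3/4:1/4]
   → A = (-41/4, 5)
5. F_x = -121/15  [F is the centroid of △BCD]
6. F_y = 7/15  [F is the centroid of △BCD]
   → F = (-121/15, 7/15)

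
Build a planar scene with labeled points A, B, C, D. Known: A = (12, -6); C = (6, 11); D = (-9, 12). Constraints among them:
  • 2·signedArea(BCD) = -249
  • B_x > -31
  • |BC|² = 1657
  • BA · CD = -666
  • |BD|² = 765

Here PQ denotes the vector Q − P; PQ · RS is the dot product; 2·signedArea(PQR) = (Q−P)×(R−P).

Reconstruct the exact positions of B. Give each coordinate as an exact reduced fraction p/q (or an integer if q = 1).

B = (-30, 30)

1. B_x = -30  [BA · CD = -666 ∩ 2·signedArea(BCD) = -249]
2. B_y = 30  [BA · CD = -666 ∩ 2·signedArea(BCD) = -249]
   → B = (-30, 30)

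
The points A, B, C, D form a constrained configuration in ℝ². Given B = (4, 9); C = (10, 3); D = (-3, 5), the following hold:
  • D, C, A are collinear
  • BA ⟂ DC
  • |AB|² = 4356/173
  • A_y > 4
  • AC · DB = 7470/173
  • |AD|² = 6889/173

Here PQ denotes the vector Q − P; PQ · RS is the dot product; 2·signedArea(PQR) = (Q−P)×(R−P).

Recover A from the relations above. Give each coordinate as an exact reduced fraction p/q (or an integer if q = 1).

A = (560/173, 699/173)

1. A_x = 560/173  [D, C, A are collinear ∩ BA ⟂ DC]
2. A_y = 699/173  [D, C, A are collinear ∩ BA ⟂ DC]
   → A = (560/173, 699/173)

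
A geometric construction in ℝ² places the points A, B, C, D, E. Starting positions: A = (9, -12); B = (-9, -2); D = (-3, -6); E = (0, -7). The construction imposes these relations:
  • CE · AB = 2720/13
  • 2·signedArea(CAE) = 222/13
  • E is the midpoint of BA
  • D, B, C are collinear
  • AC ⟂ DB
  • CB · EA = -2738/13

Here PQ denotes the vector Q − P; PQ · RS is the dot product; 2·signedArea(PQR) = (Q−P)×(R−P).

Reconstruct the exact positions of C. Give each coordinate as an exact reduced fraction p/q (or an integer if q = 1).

1. C_x = 105/13  [D, B, C are collinear ∩ AC ⟂ DB]
2. C_y = -174/13  [D, B, C are collinear ∩ AC ⟂ DB]
   → C = (105/13, -174/13)

C = (105/13, -174/13)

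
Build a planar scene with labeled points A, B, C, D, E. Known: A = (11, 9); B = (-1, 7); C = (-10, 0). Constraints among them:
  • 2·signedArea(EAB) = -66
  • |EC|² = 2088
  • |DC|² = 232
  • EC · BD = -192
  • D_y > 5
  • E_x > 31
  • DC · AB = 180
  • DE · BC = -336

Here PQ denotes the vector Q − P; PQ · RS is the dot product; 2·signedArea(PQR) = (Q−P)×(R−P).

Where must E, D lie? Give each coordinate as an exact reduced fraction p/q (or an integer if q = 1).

1. E_x = 32  [line 2·x + -12·y + 152 = 0 ∩ |EC|² = 2088]
2. E_y = 18  [line 2·x + -12·y + 152 = 0 ∩ |EC|² = 2088]
   → E = (32, 18)
3. D_x = 4  [DE · BC = -336 ∩ EC · BD = -192]
4. D_y = 6  [DE · BC = -336 ∩ EC · BD = -192]
   → D = (4, 6)

D = (4, 6)
E = (32, 18)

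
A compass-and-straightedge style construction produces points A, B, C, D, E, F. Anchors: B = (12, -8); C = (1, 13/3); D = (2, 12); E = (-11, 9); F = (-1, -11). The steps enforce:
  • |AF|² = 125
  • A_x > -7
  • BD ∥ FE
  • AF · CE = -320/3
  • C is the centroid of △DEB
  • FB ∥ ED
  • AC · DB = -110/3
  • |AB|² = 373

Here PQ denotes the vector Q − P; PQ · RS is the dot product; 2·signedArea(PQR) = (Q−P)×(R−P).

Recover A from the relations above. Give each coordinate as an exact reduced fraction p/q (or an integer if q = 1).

A = (-6, -1)

1. A_x = -6  [AF · CE = -320/3 ∩ AC · DB = -110/3]
2. A_y = -1  [AF · CE = -320/3 ∩ AC · DB = -110/3]
   → A = (-6, -1)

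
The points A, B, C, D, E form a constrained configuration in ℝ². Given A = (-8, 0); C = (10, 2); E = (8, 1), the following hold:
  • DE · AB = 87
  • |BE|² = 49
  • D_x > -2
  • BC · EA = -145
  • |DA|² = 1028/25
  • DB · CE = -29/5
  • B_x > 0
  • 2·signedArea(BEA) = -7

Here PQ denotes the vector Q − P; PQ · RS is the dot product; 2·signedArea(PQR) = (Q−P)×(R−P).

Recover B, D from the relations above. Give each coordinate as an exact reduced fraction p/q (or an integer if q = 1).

1. B_x = 1  [2·signedArea(BEA) = -7 ∩ BC · EA = -145]
2. B_y = 1  [2·signedArea(BEA) = -7 ∩ BC · EA = -145]
   → B = (1, 1)
3. D_x = -8/5  [DE · AB = 87 ∩ DB · CE = -29/5]
4. D_y = 2/5  [DE · AB = 87 ∩ DB · CE = -29/5]
   → D = (-8/5, 2/5)

B = (1, 1)
D = (-8/5, 2/5)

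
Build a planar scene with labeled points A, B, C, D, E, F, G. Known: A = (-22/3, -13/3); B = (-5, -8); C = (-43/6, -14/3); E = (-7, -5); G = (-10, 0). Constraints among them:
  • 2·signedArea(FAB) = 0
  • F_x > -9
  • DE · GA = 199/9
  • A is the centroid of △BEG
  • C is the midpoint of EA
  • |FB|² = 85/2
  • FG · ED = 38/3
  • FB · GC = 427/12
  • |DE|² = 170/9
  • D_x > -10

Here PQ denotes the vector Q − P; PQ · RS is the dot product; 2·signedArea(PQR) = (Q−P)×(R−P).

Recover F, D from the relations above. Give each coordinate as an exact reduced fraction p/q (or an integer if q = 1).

D = (-28/3, -4/3)
F = (-17/2, -5/2)

1. F_x = -17/2  [2·signedArea(FAB) = 0 ∩ FB · GC = 427/12]
2. F_y = -5/2  [2·signedArea(FAB) = 0 ∩ FB · GC = 427/12]
   → F = (-17/2, -5/2)
3. D_x = -28/3  [DE · GA = 199/9 ∩ FG · ED = 38/3]
4. D_y = -4/3  [DE · GA = 199/9 ∩ FG · ED = 38/3]
   → D = (-28/3, -4/3)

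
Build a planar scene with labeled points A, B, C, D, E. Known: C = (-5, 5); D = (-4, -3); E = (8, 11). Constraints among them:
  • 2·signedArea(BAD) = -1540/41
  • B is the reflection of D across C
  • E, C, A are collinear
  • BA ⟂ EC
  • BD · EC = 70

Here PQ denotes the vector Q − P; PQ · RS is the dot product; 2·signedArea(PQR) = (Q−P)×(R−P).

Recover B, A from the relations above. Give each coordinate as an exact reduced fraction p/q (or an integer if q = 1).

A = (-114/41, 247/41)
B = (-6, 13)

1. B_x = -6  [B is the reflection of D across C]
2. B_y = 13  [B is the reflection of D across C]
   → B = (-6, 13)
3. A_x = -114/41  [E, C, A are collinear ∩ BA ⟂ EC]
4. A_y = 247/41  [E, C, A are collinear ∩ BA ⟂ EC]
   → A = (-114/41, 247/41)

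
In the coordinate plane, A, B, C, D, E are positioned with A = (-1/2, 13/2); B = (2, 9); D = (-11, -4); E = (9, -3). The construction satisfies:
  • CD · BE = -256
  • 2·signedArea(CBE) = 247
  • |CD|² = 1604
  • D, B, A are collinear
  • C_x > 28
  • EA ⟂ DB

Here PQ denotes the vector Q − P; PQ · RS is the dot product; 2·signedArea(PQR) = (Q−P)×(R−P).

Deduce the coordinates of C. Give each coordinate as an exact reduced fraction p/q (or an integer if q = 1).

1. C_x = 29  [2·signedArea(CBE) = 247 ∩ CD · BE = -256]
2. C_y = -2  [2·signedArea(CBE) = 247 ∩ CD · BE = -256]
   → C = (29, -2)

C = (29, -2)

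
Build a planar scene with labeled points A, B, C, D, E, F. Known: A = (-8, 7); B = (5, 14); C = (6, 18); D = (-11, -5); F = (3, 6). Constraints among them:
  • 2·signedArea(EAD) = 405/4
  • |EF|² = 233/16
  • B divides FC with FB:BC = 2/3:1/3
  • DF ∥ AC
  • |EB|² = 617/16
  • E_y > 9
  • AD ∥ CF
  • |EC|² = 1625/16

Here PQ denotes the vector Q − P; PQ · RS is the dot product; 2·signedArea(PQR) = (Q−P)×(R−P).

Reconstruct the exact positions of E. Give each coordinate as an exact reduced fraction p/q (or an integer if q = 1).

1. E_x = 1  [line 12·x + -3·y + 63/4 = 0 ∩ |EF|² = 233/16]
2. E_y = 37/4  [line 12·x + -3·y + 63/4 = 0 ∩ |EF|² = 233/16]
   → E = (1, 37/4)

E = (1, 37/4)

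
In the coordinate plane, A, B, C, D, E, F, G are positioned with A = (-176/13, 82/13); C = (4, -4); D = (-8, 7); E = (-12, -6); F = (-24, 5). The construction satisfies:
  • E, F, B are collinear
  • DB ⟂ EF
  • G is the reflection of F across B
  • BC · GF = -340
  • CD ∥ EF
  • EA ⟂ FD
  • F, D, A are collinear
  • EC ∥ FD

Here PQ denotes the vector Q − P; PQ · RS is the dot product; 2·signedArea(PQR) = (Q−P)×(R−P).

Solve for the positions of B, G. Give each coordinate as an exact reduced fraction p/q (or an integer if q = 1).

B = (-864/53, -109/53)
G = (-456/53, -483/53)

1. B_x = -864/53  [E, F, B are collinear ∩ DB ⟂ EF]
2. B_y = -109/53  [E, F, B are collinear ∩ DB ⟂ EF]
   → B = (-864/53, -109/53)
3. G_x = -456/53  [G is the reflection of F across B]
4. G_y = -483/53  [G is the reflection of F across B]
   → G = (-456/53, -483/53)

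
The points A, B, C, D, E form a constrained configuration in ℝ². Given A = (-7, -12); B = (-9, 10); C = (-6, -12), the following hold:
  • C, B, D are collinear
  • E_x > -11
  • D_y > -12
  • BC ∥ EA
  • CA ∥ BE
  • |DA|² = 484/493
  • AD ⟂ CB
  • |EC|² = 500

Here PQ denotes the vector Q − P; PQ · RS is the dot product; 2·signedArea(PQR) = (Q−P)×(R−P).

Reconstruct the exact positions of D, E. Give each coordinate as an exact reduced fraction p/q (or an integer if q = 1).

D = (-2967/493, -5850/493)
E = (-10, 10)

1. D_x = -2967/493  [C, B, D are collinear ∩ AD ⟂ CB]
2. D_y = -5850/493  [C, B, D are collinear ∩ AD ⟂ CB]
   → D = (-2967/493, -5850/493)
3. E_x = -10  [BC ∥ EA ∩ CA ∥ BE]
4. E_y = 10  [BC ∥ EA ∩ CA ∥ BE]
   → E = (-10, 10)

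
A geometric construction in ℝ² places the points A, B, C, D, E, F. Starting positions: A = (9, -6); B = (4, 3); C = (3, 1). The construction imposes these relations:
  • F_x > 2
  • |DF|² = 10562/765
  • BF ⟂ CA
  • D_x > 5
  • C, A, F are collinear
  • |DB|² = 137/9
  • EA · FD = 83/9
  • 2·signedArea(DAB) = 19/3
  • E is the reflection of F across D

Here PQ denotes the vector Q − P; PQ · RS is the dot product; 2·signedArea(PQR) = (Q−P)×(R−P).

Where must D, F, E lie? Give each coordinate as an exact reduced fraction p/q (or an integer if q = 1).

1. D_x = 16/3  [line -9·x + -5·y + 134/3 = 0 ∩ |DB|² = 137/9]
2. D_y = -2/3  [line -9·x + -5·y + 134/3 = 0 ∩ |DB|² = 137/9]
   → D = (16/3, -2/3)
3. F_x = 207/85  [C, A, F are collinear ∩ BF ⟂ CA]
4. F_y = 141/85  [C, A, F are collinear ∩ BF ⟂ CA]
   → F = (207/85, 141/85)
5. E_x = 2099/255  [E is the reflection of F across D]
6. E_y = -763/255  [E is the reflection of F across D]
   → E = (2099/255, -763/255)

D = (16/3, -2/3)
E = (2099/255, -763/255)
F = (207/85, 141/85)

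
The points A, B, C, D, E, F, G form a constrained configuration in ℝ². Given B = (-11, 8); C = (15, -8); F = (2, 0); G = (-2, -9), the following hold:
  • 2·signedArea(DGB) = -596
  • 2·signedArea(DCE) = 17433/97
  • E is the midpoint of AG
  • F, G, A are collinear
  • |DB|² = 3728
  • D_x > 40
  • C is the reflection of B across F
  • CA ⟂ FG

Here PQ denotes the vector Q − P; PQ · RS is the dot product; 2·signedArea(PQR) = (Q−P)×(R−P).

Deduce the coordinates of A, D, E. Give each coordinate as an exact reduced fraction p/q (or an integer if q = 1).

A = (114/97, -180/97)
D = (41, -24)
E = (-40/97, -1053/194)

1. A_x = 114/97  [F, G, A are collinear ∩ CA ⟂ FG]
2. A_y = -180/97  [F, G, A are collinear ∩ CA ⟂ FG]
   → A = (114/97, -180/97)
3. D_x = 41  [line -17·x + -9·y + 481 = 0 ∩ |DB|² = 3728]
4. D_y = -24  [line -17·x + -9·y + 481 = 0 ∩ |DB|² = 3728]
   → D = (41, -24)
5. E_x = -40/97  [2·signedArea(DCE) = 17433/97 ∩ E is the midpoint of AG]
6. E_y = -1053/194  [2·signedArea(DCE) = 17433/97 ∩ E is the midpoint of AG]
   → E = (-40/97, -1053/194)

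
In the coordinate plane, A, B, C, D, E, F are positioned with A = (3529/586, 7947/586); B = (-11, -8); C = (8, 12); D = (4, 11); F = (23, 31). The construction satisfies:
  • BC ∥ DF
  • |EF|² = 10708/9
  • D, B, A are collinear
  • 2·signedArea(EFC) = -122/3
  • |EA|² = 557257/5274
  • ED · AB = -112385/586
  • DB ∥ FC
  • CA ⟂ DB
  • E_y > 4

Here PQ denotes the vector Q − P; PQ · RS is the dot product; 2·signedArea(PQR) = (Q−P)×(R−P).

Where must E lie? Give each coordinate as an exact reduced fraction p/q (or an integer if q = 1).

1. E_x = 1/3  [2·signedArea(EFC) = -122/3 ∩ ED · AB = -112385/586]
2. E_y = 5  [2·signedArea(EFC) = -122/3 ∩ ED · AB = -112385/586]
   → E = (1/3, 5)

E = (1/3, 5)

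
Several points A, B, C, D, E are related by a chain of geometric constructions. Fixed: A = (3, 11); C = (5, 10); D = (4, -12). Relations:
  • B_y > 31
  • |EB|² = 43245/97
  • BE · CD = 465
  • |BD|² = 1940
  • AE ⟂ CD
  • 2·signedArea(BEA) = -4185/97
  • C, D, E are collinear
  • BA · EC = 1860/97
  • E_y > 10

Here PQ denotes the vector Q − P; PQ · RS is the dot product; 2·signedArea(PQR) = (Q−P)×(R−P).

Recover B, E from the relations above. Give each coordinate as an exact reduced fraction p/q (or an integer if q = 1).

1. E_x = 489/97  [C, D, E are collinear ∩ AE ⟂ CD]
2. E_y = 1058/97  [C, D, E are collinear ∩ AE ⟂ CD]
   → E = (489/97, 1058/97)
3. B_x = 6  [line 4/97·x + 88/97·y + -2840/97 = 0 ∩ |BD|² = 1940]
4. B_y = 32  [line 4/97·x + 88/97·y + -2840/97 = 0 ∩ |BD|² = 1940]
   → B = (6, 32)

B = (6, 32)
E = (489/97, 1058/97)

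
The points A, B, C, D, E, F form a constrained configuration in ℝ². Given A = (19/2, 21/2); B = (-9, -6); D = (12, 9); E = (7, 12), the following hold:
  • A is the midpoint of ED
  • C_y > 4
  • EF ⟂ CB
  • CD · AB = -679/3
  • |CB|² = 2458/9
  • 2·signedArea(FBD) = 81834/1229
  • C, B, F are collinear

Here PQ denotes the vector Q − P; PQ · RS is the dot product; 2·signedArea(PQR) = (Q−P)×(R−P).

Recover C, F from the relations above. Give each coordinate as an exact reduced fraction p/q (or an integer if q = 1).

1. C_x = 10/3  [line 37/2·x + 33/2·y + -865/6 = 0 ∩ |CB|² = 2458/9]
2. C_y = 5  [line 37/2·x + 33/2·y + -865/6 = 0 ∩ |CB|² = 2458/9]
   → C = (10/3, 5)
3. F_x = 10880/1229  [C, B, F are collinear ∩ EF ⟂ CB]
4. F_y = 12195/1229  [C, B, F are collinear ∩ EF ⟂ CB]
   → F = (10880/1229, 12195/1229)

C = (10/3, 5)
F = (10880/1229, 12195/1229)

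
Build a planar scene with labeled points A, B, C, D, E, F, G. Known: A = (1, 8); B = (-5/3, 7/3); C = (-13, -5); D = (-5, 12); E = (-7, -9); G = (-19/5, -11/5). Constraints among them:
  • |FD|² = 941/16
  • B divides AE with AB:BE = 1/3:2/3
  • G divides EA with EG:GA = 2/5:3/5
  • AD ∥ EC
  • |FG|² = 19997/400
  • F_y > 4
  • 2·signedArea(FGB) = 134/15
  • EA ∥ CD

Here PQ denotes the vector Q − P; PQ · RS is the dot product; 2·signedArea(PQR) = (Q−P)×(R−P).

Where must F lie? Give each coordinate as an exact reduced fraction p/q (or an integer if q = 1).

F = (-5/2, 19/4)

1. F_x = -5/2  [line -68/15·x + 32/15·y + -322/15 = 0 ∩ |FG|² = 19997/400]
2. F_y = 19/4  [line -68/15·x + 32/15·y + -322/15 = 0 ∩ |FG|² = 19997/400]
   → F = (-5/2, 19/4)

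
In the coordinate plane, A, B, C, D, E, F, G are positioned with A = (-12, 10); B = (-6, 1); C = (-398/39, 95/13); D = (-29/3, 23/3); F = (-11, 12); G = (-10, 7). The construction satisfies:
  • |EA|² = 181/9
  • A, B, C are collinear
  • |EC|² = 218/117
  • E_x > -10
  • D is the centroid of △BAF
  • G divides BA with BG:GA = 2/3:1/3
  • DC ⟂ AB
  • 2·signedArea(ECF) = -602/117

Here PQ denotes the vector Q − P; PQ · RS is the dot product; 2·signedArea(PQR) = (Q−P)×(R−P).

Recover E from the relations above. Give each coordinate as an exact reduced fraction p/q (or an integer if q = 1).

1. E_x = -9  [line -61/13·x + -31/39·y + -4321/117 = 0 ∩ |EA|² = 181/9]
2. E_y = 20/3  [line -61/13·x + -31/39·y + -4321/117 = 0 ∩ |EA|² = 181/9]
   → E = (-9, 20/3)

E = (-9, 20/3)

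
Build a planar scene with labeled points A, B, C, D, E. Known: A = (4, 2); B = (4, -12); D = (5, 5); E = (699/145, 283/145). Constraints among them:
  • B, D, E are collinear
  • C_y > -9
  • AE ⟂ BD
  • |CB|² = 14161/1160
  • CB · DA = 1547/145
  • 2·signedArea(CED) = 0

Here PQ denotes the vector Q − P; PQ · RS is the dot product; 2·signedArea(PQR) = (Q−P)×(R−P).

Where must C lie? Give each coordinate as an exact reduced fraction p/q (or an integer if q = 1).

C = (2439/580, -4937/580)

1. C_x = 2439/580  [2·signedArea(CED) = 0 ∩ CB · DA = 1547/145]
2. C_y = -4937/580  [2·signedArea(CED) = 0 ∩ CB · DA = 1547/145]
   → C = (2439/580, -4937/580)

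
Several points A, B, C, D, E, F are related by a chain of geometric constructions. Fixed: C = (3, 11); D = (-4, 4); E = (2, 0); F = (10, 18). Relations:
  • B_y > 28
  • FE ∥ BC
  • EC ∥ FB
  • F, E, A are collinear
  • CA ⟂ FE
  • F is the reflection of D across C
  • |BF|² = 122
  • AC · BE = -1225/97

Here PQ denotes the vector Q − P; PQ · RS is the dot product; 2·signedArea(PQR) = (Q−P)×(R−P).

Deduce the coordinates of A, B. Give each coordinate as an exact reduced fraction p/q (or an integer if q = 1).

1. A_x = 606/97  [F, E, A are collinear ∩ CA ⟂ FE]
2. A_y = 927/97  [F, E, A are collinear ∩ CA ⟂ FE]
   → A = (606/97, 927/97)
3. B_x = 11  [FE ∥ BC ∩ EC ∥ FB]
4. B_y = 29  [FE ∥ BC ∩ EC ∥ FB]
   → B = (11, 29)

A = (606/97, 927/97)
B = (11, 29)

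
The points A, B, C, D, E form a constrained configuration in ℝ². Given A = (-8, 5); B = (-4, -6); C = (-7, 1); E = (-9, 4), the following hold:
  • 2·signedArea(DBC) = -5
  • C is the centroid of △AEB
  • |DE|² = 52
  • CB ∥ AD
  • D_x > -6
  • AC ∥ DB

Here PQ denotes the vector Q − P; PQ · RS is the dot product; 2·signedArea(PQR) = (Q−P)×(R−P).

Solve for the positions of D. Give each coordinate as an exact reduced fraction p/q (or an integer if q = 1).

1. D_x = -5  [AC ∥ DB ∩ CB ∥ AD]
2. D_y = -2  [AC ∥ DB ∩ CB ∥ AD]
   → D = (-5, -2)

D = (-5, -2)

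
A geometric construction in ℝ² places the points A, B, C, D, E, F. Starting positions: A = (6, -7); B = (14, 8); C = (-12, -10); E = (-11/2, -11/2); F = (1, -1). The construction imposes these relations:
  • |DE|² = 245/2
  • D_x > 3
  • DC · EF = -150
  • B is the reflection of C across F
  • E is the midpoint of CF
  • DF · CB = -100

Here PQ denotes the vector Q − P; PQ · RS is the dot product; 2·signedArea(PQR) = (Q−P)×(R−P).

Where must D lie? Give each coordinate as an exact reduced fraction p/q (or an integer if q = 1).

D = (18/5, 4/5)

1. D_x = 18/5  [line -13/2·x + -9/2·y + 27 = 0 ∩ |DE|² = 245/2]
2. D_y = 4/5  [line -13/2·x + -9/2·y + 27 = 0 ∩ |DE|² = 245/2]
   → D = (18/5, 4/5)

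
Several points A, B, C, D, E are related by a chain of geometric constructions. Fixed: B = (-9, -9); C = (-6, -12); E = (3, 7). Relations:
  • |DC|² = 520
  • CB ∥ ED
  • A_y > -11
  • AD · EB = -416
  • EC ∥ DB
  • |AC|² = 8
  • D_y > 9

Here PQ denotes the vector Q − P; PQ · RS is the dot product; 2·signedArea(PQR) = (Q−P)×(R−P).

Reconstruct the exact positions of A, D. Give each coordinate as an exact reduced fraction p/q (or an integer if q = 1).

A = (-8, -10)
D = (0, 10)

1. D_x = 0  [EC ∥ DB ∩ CB ∥ ED]
2. D_y = 10  [EC ∥ DB ∩ CB ∥ ED]
   → D = (0, 10)
3. A_x = -8  [line 12·x + 16·y + 256 = 0 ∩ |AC|² = 8]
4. A_y = -10  [line 12·x + 16·y + 256 = 0 ∩ |AC|² = 8]
   → A = (-8, -10)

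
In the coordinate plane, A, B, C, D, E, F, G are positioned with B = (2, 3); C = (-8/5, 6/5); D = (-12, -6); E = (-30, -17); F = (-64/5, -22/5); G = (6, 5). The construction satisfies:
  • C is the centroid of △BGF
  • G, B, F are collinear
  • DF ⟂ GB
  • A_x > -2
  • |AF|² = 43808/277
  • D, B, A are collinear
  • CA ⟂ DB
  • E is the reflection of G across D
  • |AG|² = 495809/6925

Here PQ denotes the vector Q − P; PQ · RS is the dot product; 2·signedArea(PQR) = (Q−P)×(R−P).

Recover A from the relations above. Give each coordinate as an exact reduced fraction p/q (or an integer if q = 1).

A = (-1892/1385, 1158/1385)

1. A_x = -1892/1385  [D, B, A are collinear ∩ CA ⟂ DB]
2. A_y = 1158/1385  [D, B, A are collinear ∩ CA ⟂ DB]
   → A = (-1892/1385, 1158/1385)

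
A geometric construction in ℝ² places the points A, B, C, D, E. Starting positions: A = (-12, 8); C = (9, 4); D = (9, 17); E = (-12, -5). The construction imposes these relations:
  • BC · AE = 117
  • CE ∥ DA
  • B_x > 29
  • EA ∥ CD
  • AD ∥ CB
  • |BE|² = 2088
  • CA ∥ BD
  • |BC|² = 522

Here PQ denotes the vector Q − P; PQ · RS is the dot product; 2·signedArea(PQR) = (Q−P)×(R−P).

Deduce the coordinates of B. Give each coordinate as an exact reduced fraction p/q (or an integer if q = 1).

1. B_x = 30  [CA ∥ BD ∩ AD ∥ CB]
2. B_y = 13  [CA ∥ BD ∩ AD ∥ CB]
   → B = (30, 13)

B = (30, 13)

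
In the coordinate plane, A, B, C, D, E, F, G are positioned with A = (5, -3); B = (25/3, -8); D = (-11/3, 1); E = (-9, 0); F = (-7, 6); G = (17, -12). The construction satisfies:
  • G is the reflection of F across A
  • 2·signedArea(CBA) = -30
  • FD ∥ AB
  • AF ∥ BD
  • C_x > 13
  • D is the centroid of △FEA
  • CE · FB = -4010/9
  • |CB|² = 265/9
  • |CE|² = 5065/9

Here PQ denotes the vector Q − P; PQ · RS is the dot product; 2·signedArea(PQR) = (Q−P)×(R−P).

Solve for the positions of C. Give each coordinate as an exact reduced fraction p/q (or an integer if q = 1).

1. C_x = 41/3  [2·signedArea(CBA) = -30 ∩ CE · FB = -4010/9]
2. C_y = -7  [2·signedArea(CBA) = -30 ∩ CE · FB = -4010/9]
   → C = (41/3, -7)

C = (41/3, -7)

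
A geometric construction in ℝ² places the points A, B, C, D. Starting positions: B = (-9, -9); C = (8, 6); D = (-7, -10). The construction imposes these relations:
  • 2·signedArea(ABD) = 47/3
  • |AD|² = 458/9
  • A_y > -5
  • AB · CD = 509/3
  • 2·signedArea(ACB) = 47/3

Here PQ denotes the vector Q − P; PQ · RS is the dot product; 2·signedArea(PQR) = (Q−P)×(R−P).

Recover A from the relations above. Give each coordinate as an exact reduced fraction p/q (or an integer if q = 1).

1. A_x = -8/3  [2·signedArea(ACB) = 47/3 ∩ AB · CD = 509/3]
2. A_y = -13/3  [2·signedArea(ACB) = 47/3 ∩ AB · CD = 509/3]
   → A = (-8/3, -13/3)

A = (-8/3, -13/3)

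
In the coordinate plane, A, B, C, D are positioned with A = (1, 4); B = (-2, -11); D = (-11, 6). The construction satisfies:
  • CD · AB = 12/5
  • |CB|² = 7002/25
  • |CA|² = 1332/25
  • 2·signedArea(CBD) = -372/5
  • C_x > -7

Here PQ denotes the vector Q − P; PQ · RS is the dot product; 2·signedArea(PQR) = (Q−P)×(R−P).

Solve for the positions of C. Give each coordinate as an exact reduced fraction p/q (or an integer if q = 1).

1. C_x = -31/5  [CD · AB = 12/5 ∩ 2·signedArea(CBD) = -372/5]
2. C_y = 26/5  [CD · AB = 12/5 ∩ 2·signedArea(CBD) = -372/5]
   → C = (-31/5, 26/5)

C = (-31/5, 26/5)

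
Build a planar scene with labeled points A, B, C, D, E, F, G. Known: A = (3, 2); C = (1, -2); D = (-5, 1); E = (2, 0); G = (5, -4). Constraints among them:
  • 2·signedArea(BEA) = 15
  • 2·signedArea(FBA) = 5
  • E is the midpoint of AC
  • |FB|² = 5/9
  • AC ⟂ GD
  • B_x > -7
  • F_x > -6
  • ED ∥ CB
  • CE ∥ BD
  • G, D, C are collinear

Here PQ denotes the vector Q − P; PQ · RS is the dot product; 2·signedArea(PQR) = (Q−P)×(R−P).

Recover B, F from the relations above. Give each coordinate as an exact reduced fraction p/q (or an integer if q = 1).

1. B_x = -6  [CE ∥ BD ∩ ED ∥ CB]
2. B_y = -1  [CE ∥ BD ∩ ED ∥ CB]
   → B = (-6, -1)
3. F_x = -17/3  [line -3·x + 9·y + -14 = 0 ∩ |FB|² = 5/9]
4. F_y = -1/3  [line -3·x + 9·y + -14 = 0 ∩ |FB|² = 5/9]
   → F = (-17/3, -1/3)

B = (-6, -1)
F = (-17/3, -1/3)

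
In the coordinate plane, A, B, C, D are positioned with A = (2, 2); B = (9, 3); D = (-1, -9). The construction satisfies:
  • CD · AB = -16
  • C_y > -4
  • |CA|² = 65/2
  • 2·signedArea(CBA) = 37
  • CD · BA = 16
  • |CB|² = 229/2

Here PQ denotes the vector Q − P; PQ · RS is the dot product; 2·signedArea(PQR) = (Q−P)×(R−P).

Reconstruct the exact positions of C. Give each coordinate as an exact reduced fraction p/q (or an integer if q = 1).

1. C_x = 1/2  [CD · AB = -16 ∩ 2·signedArea(CBA) = 37]
2. C_y = -7/2  [CD · AB = -16 ∩ 2·signedArea(CBA) = 37]
   → C = (1/2, -7/2)

C = (1/2, -7/2)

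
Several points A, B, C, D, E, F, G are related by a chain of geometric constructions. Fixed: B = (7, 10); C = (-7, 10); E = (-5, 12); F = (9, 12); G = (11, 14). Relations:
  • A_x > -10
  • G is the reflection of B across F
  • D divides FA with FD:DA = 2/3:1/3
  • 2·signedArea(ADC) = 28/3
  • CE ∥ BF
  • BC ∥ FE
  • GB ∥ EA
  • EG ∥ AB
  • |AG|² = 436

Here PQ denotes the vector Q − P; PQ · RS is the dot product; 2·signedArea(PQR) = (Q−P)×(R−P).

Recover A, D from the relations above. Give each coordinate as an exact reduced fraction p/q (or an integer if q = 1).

1. A_x = -9  [EG ∥ AB ∩ GB ∥ EA]
2. A_y = 8  [EG ∥ AB ∩ GB ∥ EA]
   → A = (-9, 8)
3. D_x = -3  [D divides FA with FD:DA = 2/3:1/3]
4. D_y = 28/3  [D divides FA with FD:DA = 2/3:1/3]
   → D = (-3, 28/3)

A = (-9, 8)
D = (-3, 28/3)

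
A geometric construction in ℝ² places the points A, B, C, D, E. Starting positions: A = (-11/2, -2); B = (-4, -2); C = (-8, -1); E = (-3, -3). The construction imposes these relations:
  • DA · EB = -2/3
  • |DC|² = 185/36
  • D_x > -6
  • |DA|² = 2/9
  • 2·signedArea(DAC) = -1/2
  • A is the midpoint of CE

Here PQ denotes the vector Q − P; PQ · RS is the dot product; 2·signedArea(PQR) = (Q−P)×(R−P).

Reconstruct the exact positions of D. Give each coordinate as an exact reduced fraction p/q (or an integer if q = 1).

1. D_x = -35/6  [2·signedArea(DAC) = -1/2 ∩ DA · EB = -2/3]
2. D_y = -5/3  [2·signedArea(DAC) = -1/2 ∩ DA · EB = -2/3]
   → D = (-35/6, -5/3)

D = (-35/6, -5/3)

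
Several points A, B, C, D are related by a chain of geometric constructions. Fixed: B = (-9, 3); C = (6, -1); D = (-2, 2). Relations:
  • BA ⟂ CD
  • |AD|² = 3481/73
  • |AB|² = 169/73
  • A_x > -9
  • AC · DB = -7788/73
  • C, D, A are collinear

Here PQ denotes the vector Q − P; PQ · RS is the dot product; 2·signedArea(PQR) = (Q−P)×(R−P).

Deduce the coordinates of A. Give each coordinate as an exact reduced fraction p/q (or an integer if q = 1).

A = (-618/73, 323/73)

1. A_x = -618/73  [C, D, A are collinear ∩ BA ⟂ CD]
2. A_y = 323/73  [C, D, A are collinear ∩ BA ⟂ CD]
   → A = (-618/73, 323/73)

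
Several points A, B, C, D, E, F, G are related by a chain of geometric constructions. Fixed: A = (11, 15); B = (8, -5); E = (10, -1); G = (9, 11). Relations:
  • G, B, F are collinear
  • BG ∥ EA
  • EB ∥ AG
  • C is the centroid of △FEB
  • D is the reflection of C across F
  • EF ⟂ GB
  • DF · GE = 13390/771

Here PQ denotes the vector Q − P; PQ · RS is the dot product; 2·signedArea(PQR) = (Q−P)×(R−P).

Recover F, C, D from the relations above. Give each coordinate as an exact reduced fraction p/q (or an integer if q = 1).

C = (6748/771, -1771/771)
D = (5984/771, 397/771)
F = (2122/257, -229/257)

1. F_x = 2122/257  [G, B, F are collinear ∩ EF ⟂ GB]
2. F_y = -229/257  [G, B, F are collinear ∩ EF ⟂ GB]
   → F = (2122/257, -229/257)
3. C_x = 6748/771  [C is the centroid of △FEB]
4. C_y = -1771/771  [C is the centroid of △FEB]
   → C = (6748/771, -1771/771)
5. D_x = 5984/771  [D is the reflection of C across F]
6. D_y = 397/771  [D is the reflection of C across F]
   → D = (5984/771, 397/771)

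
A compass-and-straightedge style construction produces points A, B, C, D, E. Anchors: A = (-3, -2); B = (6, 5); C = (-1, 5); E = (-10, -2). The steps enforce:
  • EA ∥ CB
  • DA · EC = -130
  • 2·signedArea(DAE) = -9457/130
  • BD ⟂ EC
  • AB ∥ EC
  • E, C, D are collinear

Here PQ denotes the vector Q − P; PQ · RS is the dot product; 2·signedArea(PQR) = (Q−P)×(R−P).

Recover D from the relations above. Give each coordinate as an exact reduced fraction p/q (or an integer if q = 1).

D = (437/130, 1091/130)

1. D_x = 437/130  [E, C, D are collinear ∩ BD ⟂ EC]
2. D_y = 1091/130  [E, C, D are collinear ∩ BD ⟂ EC]
   → D = (437/130, 1091/130)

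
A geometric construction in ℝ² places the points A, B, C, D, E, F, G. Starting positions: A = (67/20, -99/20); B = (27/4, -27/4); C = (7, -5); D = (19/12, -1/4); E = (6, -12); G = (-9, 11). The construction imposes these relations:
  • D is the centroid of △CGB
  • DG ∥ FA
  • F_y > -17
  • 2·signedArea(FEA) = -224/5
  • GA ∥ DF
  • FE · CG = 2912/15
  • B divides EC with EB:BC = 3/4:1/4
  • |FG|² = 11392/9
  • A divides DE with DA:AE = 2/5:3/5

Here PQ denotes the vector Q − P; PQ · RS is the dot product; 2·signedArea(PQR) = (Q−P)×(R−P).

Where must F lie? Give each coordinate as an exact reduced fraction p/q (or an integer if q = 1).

1. F_x = 209/15  [DG ∥ FA ∩ GA ∥ DF]
2. F_y = -81/5  [DG ∥ FA ∩ GA ∥ DF]
   → F = (209/15, -81/5)

F = (209/15, -81/5)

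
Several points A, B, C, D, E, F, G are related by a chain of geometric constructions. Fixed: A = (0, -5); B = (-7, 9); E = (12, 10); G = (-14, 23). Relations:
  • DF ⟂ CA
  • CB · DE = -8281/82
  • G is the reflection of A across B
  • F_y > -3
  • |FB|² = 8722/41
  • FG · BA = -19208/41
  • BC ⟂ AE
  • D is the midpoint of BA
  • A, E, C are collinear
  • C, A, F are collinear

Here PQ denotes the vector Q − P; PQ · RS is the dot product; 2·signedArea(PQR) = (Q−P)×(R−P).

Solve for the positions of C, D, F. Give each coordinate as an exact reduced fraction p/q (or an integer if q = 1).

C = (168/41, 5/41)
D = (-7/2, 2)
F = (84/41, -100/41)

1. C_x = 168/41  [A, E, C are collinear ∩ BC ⟂ AE]
2. C_y = 5/41  [A, E, C are collinear ∩ BC ⟂ AE]
   → C = (168/41, 5/41)
3. D_x = -7/2  [D is the midpoint of BA]
4. D_y = 2  [D is the midpoint of BA]
   → D = (-7/2, 2)
5. F_x = 84/41  [C, A, F are collinear ∩ DF ⟂ CA]
6. F_y = -100/41  [C, A, F are collinear ∩ DF ⟂ CA]
   → F = (84/41, -100/41)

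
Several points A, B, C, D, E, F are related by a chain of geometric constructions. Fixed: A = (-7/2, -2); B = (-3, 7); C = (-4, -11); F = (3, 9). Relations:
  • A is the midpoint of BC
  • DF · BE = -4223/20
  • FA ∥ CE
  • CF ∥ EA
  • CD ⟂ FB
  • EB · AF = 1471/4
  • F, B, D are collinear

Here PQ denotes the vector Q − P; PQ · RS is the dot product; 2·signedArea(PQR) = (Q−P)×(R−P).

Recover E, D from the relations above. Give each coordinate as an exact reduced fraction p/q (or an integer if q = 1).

D = (-93/10, 49/10)
E = (-21/2, -22)

1. E_x = -21/2  [CF ∥ EA ∩ FA ∥ CE]
2. E_y = -22  [CF ∥ EA ∩ FA ∥ CE]
   → E = (-21/2, -22)
3. D_x = -93/10  [F, B, D are collinear ∩ CD ⟂ FB]
4. D_y = 49/10  [F, B, D are collinear ∩ CD ⟂ FB]
   → D = (-93/10, 49/10)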